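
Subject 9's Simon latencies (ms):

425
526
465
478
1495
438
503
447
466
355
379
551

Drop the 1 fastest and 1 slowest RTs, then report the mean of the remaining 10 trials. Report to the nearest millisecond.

Sorted: 355, 379, 425, 438, 447, 465, 466, 478, 503, 526, 551, 1495
Drop lowest 1 (355) and highest 1 (1495)
Remaining (n=10): Σ = 4678, mean = 4678/10 = 467.800

468 ms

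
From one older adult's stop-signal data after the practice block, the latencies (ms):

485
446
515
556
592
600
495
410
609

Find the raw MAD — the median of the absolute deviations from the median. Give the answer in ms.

Sorted: 410, 446, 485, 495, 515, 556, 592, 600, 609 → median = 515
|x − 515|: 30, 69, 0, 41, 77, 85, 20, 105, 94
Sorted deviations: 0, 20, 30, 41, 69, 77, 85, 94, 105 → MAD = 69

69 ms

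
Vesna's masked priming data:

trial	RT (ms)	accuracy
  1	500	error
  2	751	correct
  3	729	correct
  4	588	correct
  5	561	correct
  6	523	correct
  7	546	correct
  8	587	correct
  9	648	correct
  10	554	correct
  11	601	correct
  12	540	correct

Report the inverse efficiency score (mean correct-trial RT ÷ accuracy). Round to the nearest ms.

Correct trials (n=11): 751, 729, 588, 561, 523, 546, 587, 648, 554, 601, 540
Mean correct RT = 6628/11 = 602.5455 ms
Proportion correct = 11/12
IES = 602.5455 / (11/12) = 657.322 ms

657 ms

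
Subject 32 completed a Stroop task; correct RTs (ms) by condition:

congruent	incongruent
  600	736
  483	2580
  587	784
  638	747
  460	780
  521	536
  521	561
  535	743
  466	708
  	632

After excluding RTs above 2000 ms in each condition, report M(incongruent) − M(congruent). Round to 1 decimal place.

incongruent: exclude 2580
M(congruent) = 4811/9 = 534.556
M(incongruent) = 6227/9 = 691.889
Difference = 691.889 − 534.556 = 157.333 ms

157.3 ms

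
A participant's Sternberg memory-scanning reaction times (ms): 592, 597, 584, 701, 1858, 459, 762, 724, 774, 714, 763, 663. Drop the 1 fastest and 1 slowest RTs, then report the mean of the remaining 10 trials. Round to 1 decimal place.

Sorted: 459, 584, 592, 597, 663, 701, 714, 724, 762, 763, 774, 1858
Drop lowest 1 (459) and highest 1 (1858)
Remaining (n=10): Σ = 6874, mean = 6874/10 = 687.400

687.4 ms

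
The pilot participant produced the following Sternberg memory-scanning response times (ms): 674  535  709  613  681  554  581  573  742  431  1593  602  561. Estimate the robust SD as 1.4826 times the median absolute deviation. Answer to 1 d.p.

Sorted: 431, 535, 554, 561, 573, 581, 602, 613, 674, 681, 709, 742, 1593 → median = 602
|x − 602| sorted: 0, 11, 21, 29, 41, 48, 67, 72, 79, 107, 140, 171, 991 → MAD = 67
Robust SD ≈ 1.4826 × 67 = 99.334

99.3 ms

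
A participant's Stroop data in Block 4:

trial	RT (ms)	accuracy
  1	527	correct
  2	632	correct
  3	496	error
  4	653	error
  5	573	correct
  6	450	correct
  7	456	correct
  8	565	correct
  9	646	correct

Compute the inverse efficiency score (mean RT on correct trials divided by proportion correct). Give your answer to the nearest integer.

Correct trials (n=7): 527, 632, 573, 450, 456, 565, 646
Mean correct RT = 3849/7 = 549.8571 ms
Proportion correct = 7/9
IES = 549.8571 / (7/9) = 706.959 ms

707 ms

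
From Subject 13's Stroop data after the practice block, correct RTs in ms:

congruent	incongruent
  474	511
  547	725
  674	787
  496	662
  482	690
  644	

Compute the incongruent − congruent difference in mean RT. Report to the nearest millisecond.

M(congruent) = 3317/6 = 552.833
M(incongruent) = 3375/5 = 675.000
Difference = 675.000 − 552.833 = 122.167 ms

122 ms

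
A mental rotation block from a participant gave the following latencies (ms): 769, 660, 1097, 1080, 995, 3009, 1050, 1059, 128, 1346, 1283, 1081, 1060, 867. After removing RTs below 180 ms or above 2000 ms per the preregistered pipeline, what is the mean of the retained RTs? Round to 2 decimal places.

1028.92 ms

Excluded: 128, 3009
Retained (n=12): Σ = 12347
Mean = 12347/12 = 1028.9167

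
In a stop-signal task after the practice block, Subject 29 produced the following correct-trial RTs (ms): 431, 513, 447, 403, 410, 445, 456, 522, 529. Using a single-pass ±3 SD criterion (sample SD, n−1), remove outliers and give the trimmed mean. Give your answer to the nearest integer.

n = 9, ΣRT = 4156, M = 461.778
Σ(x−M)² = 18385.56; s = √(18385.56/8) = 47.939
Cutoffs: 461.778 ± 3·47.939 → [318.0, 605.6]
No RTs fall outside the cutoffs; all 9 retained. Mean = 4156/9 = 461.778

462 ms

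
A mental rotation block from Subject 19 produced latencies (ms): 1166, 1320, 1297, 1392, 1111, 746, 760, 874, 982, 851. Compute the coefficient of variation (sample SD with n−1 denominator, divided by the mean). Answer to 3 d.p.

n = 10, Σ = 10499, M = 1049.9000
Σ(x−M)² = 519766.900; s = √(519766.900/9) = 240.3162
CV = 240.3162 / 1049.9000 = 0.22889

0.229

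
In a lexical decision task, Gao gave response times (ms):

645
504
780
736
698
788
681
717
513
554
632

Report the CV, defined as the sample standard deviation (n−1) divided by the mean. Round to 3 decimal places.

n = 11, Σ = 7248, M = 658.9091
Σ(x−M)² = 99870.909; s = √(99870.909/10) = 99.9354
CV = 99.9354 / 658.9091 = 0.15167

0.152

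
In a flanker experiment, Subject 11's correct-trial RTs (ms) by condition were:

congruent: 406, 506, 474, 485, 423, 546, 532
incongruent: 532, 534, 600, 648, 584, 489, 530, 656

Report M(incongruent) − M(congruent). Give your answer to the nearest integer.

M(congruent) = 3372/7 = 481.714
M(incongruent) = 4573/8 = 571.625
Difference = 571.625 − 481.714 = 89.911 ms

90 ms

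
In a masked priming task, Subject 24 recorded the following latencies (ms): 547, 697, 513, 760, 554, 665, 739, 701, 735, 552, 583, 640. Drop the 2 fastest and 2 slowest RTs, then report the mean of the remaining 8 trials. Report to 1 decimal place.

640.9 ms

Sorted: 513, 547, 552, 554, 583, 640, 665, 697, 701, 735, 739, 760
Drop lowest 2 (513, 547) and highest 2 (739, 760)
Remaining (n=8): Σ = 5127, mean = 5127/8 = 640.875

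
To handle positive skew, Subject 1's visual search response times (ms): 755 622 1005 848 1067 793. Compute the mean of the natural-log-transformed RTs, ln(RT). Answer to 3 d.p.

ln(RT): 6.6267, 6.4329, 6.9127, 6.7429, 6.9726, 6.6758
Σ ln(RT) = 40.3637
Mean = 40.3637/6 = 6.72729

6.727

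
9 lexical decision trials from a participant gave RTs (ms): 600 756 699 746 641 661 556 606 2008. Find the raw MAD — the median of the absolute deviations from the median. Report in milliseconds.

61 ms

Sorted: 556, 600, 606, 641, 661, 699, 746, 756, 2008 → median = 661
|x − 661|: 61, 95, 38, 85, 20, 0, 105, 55, 1347
Sorted deviations: 0, 20, 38, 55, 61, 85, 95, 105, 1347 → MAD = 61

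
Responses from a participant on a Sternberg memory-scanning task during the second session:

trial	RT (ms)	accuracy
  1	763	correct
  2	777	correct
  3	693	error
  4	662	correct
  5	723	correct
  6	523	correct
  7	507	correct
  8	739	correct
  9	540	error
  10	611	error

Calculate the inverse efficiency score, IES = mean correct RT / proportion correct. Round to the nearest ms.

Correct trials (n=7): 763, 777, 662, 723, 523, 507, 739
Mean correct RT = 4694/7 = 670.5714 ms
Proportion correct = 7/10
IES = 670.5714 / (7/10) = 957.959 ms

958 ms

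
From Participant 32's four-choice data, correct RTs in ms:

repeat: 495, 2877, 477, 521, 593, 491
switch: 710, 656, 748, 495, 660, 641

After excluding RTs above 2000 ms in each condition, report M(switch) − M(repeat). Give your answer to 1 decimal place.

136.3 ms

repeat: exclude 2877
M(repeat) = 2577/5 = 515.400
M(switch) = 3910/6 = 651.667
Difference = 651.667 − 515.400 = 136.267 ms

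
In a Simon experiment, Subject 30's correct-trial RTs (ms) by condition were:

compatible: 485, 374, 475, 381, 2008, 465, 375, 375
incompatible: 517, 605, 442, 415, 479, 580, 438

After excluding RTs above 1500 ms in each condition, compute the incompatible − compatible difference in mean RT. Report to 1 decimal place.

compatible: exclude 2008
M(compatible) = 2930/7 = 418.571
M(incompatible) = 3476/7 = 496.571
Difference = 496.571 − 418.571 = 78.000 ms

78.0 ms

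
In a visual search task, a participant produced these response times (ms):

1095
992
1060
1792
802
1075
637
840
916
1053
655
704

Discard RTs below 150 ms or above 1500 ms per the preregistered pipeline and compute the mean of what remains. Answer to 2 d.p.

Excluded: 1792
Retained (n=11): Σ = 9829
Mean = 9829/11 = 893.5455

893.55 ms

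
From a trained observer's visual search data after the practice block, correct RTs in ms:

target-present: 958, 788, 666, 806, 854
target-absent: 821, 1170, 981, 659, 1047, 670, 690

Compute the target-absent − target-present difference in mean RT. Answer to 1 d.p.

M(target-present) = 4072/5 = 814.400
M(target-absent) = 6038/7 = 862.571
Difference = 862.571 − 814.400 = 48.171 ms

48.2 ms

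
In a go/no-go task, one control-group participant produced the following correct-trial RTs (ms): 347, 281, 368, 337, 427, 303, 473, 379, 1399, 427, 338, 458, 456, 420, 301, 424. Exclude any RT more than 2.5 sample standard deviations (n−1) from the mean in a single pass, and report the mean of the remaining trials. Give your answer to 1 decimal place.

n = 16, ΣRT = 7138, M = 446.125
Σ(x−M)² = 1023681.75; s = √(1023681.75/15) = 261.238
Cutoffs: 446.125 ± 2.5·261.238 → [-207.0, 1099.2]
Outside: 1399 → excluded.
Retained (n=15): Σ = 5739, mean = 5739/15 = 382.600

382.6 ms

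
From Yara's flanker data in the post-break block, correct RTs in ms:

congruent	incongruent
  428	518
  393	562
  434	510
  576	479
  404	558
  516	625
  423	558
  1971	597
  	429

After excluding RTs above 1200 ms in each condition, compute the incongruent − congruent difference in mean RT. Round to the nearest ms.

84 ms

congruent: exclude 1971
M(congruent) = 3174/7 = 453.429
M(incongruent) = 4836/9 = 537.333
Difference = 537.333 − 453.429 = 83.905 ms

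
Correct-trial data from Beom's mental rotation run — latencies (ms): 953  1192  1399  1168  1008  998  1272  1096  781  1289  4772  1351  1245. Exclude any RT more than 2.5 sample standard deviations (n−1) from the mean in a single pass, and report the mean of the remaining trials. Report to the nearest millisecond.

1146 ms

n = 13, ΣRT = 18524, M = 1424.923
Σ(x−M)² = 12505182.92; s = √(12505182.92/12) = 1020.832
Cutoffs: 1424.923 ± 2.5·1020.832 → [-1127.2, 3977.0]
Outside: 4772 → excluded.
Retained (n=12): Σ = 13752, mean = 13752/12 = 1146.000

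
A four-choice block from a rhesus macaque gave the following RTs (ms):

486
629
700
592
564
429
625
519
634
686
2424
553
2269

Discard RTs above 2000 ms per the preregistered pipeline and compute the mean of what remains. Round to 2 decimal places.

583.36 ms

Excluded: 2269, 2424
Retained (n=11): Σ = 6417
Mean = 6417/11 = 583.3636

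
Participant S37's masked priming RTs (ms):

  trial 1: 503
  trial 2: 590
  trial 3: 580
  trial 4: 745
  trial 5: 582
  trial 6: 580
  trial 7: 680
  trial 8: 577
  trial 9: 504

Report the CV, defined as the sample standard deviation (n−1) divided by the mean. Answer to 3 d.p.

n = 9, Σ = 5341, M = 593.4444
Σ(x−M)² = 47416.222; s = √(47416.222/8) = 76.9872
CV = 76.9872 / 593.4444 = 0.12973

0.130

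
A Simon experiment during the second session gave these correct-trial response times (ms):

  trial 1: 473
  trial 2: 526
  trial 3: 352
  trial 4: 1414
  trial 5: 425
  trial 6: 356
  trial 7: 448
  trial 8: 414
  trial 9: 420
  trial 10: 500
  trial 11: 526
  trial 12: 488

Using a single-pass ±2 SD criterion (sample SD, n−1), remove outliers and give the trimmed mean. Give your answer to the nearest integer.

n = 12, ΣRT = 6342, M = 528.500
Σ(x−M)² = 892639.00; s = √(892639.00/11) = 284.867
Cutoffs: 528.500 ± 2·284.867 → [-41.2, 1098.2]
Outside: 1414 → excluded.
Retained (n=11): Σ = 4928, mean = 4928/11 = 448.000

448 ms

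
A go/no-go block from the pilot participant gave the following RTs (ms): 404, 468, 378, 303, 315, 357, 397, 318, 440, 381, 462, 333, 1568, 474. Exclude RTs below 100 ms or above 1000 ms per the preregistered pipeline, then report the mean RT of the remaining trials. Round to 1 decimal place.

386.9 ms

Excluded: 1568
Retained (n=13): Σ = 5030
Mean = 5030/13 = 386.9231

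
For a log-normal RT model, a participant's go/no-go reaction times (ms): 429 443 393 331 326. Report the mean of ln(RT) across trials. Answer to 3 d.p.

ln(RT): 6.0615, 6.0936, 5.9738, 5.8021, 5.7869
Σ ln(RT) = 29.7179
Mean = 29.7179/5 = 5.94357

5.944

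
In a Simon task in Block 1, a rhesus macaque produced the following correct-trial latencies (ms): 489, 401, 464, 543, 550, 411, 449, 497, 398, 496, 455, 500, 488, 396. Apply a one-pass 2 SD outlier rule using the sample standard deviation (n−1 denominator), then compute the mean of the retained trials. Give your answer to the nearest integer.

467 ms

n = 14, ΣRT = 6537, M = 466.929
Σ(x−M)² = 34190.93; s = √(34190.93/13) = 51.284
Cutoffs: 466.929 ± 2·51.284 → [364.4, 569.5]
No RTs fall outside the cutoffs; all 14 retained. Mean = 6537/14 = 466.929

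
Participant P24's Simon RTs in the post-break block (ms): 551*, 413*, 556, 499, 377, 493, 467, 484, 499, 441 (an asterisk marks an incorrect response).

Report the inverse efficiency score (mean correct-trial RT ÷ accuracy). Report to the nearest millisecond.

596 ms

Correct trials (n=8): 556, 499, 377, 493, 467, 484, 499, 441
Mean correct RT = 3816/8 = 477.0000 ms
Proportion correct = 8/10
IES = 477.0000 / (8/10) = 596.250 ms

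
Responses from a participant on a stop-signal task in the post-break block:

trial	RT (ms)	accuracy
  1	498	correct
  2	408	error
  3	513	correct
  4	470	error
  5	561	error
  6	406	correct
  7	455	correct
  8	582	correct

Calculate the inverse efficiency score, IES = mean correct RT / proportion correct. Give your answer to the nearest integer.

Correct trials (n=5): 498, 513, 406, 455, 582
Mean correct RT = 2454/5 = 490.8000 ms
Proportion correct = 5/8
IES = 490.8000 / (5/8) = 785.280 ms

785 ms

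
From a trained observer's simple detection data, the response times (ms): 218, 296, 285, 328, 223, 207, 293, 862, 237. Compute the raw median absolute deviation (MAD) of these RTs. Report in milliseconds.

Sorted: 207, 218, 223, 237, 285, 293, 296, 328, 862 → median = 285
|x − 285|: 67, 11, 0, 43, 62, 78, 8, 577, 48
Sorted deviations: 0, 8, 11, 43, 48, 62, 67, 78, 577 → MAD = 48

48 ms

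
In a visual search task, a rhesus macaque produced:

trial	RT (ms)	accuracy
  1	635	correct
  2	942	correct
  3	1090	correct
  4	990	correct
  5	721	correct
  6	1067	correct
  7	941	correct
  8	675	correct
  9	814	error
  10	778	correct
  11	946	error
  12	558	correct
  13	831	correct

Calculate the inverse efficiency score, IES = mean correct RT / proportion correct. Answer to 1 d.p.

Correct trials (n=11): 635, 942, 1090, 990, 721, 1067, 941, 675, 778, 558, 831
Mean correct RT = 9228/11 = 838.9091 ms
Proportion correct = 11/13
IES = 838.9091 / (11/13) = 991.438 ms

991.4 ms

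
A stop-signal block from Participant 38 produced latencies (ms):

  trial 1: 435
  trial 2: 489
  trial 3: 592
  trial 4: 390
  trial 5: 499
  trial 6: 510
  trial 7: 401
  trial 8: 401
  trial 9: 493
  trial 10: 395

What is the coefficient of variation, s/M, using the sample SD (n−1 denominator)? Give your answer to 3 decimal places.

0.145

n = 10, Σ = 4605, M = 460.5000
Σ(x−M)² = 40084.500; s = √(40084.500/9) = 66.7370
CV = 66.7370 / 460.5000 = 0.14492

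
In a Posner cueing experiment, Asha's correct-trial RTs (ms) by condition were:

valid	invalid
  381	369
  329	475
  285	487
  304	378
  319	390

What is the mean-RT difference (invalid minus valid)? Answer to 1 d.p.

96.2 ms

M(valid) = 1618/5 = 323.600
M(invalid) = 2099/5 = 419.800
Difference = 419.800 − 323.600 = 96.200 ms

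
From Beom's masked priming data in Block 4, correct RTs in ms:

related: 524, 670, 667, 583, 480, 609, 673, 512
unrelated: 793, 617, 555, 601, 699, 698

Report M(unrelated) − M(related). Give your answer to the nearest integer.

M(related) = 4718/8 = 589.750
M(unrelated) = 3963/6 = 660.500
Difference = 660.500 − 589.750 = 70.750 ms

71 ms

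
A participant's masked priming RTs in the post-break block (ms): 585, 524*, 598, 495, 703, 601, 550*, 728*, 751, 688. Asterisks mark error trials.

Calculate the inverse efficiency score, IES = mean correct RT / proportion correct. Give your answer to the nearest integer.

Correct trials (n=7): 585, 598, 495, 703, 601, 751, 688
Mean correct RT = 4421/7 = 631.5714 ms
Proportion correct = 7/10
IES = 631.5714 / (7/10) = 902.245 ms

902 ms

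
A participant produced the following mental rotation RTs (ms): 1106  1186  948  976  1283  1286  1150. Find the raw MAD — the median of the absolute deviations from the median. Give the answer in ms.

133 ms

Sorted: 948, 976, 1106, 1150, 1186, 1283, 1286 → median = 1150
|x − 1150|: 44, 36, 202, 174, 133, 136, 0
Sorted deviations: 0, 36, 44, 133, 136, 174, 202 → MAD = 133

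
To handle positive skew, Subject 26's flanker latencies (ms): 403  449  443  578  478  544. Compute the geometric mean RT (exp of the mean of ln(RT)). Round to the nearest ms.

ln(RT): 5.9989, 6.1070, 6.0936, 6.3596, 6.1696, 6.2989
Mean ln(RT) = 37.0277/6 = 6.17128
Geometric mean = exp(6.17128) = 478.80 ms

479 ms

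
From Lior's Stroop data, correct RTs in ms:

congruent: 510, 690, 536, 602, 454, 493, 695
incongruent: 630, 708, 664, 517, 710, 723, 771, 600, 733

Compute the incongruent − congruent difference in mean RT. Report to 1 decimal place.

M(congruent) = 3980/7 = 568.571
M(incongruent) = 6056/9 = 672.889
Difference = 672.889 − 568.571 = 104.317 ms

104.3 ms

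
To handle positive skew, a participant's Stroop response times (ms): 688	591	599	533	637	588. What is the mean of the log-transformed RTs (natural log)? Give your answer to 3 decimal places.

ln(RT): 6.5338, 6.3818, 6.3953, 6.2785, 6.4568, 6.3767
Σ ln(RT) = 38.4229
Mean = 38.4229/6 = 6.40381

6.404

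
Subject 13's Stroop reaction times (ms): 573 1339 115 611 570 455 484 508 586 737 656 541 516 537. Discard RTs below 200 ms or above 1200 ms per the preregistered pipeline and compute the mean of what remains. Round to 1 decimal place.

564.5 ms

Excluded: 115, 1339
Retained (n=12): Σ = 6774
Mean = 6774/12 = 564.5000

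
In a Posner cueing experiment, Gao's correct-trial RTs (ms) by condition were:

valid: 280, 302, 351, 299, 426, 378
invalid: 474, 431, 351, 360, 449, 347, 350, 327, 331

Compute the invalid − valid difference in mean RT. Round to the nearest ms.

M(valid) = 2036/6 = 339.333
M(invalid) = 3420/9 = 380.000
Difference = 380.000 − 339.333 = 40.667 ms

41 ms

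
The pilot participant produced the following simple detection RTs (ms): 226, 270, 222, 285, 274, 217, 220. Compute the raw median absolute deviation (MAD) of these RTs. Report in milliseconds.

9 ms

Sorted: 217, 220, 222, 226, 270, 274, 285 → median = 226
|x − 226|: 0, 44, 4, 59, 48, 9, 6
Sorted deviations: 0, 4, 6, 9, 44, 48, 59 → MAD = 9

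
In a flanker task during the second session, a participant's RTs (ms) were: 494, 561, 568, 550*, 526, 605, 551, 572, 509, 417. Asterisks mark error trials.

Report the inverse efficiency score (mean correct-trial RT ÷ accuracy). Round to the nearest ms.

593 ms

Correct trials (n=9): 494, 561, 568, 526, 605, 551, 572, 509, 417
Mean correct RT = 4803/9 = 533.6667 ms
Proportion correct = 9/10
IES = 533.6667 / (9/10) = 592.963 ms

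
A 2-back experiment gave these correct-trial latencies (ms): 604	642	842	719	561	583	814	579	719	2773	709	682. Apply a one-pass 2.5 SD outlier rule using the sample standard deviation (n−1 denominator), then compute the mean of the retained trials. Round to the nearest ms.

678 ms

n = 12, ΣRT = 10227, M = 852.250
Σ(x−M)² = 4113686.25; s = √(4113686.25/11) = 611.532
Cutoffs: 852.250 ± 2.5·611.532 → [-676.6, 2381.1]
Outside: 2773 → excluded.
Retained (n=11): Σ = 7454, mean = 7454/11 = 677.636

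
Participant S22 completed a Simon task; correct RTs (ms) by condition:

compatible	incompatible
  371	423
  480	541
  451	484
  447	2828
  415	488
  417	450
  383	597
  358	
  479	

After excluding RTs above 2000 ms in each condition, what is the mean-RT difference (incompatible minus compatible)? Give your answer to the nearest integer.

75 ms

incompatible: exclude 2828
M(compatible) = 3801/9 = 422.333
M(incompatible) = 2983/6 = 497.167
Difference = 497.167 − 422.333 = 74.833 ms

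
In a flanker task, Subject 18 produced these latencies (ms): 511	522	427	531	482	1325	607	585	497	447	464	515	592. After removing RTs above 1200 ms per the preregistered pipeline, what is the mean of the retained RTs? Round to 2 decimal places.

Excluded: 1325
Retained (n=12): Σ = 6180
Mean = 6180/12 = 515.0000

515.00 ms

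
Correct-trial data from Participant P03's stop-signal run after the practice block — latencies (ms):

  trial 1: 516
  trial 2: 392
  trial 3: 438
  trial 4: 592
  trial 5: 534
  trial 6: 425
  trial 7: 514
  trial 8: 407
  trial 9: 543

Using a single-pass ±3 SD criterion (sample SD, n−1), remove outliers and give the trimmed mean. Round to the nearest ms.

485 ms

n = 9, ΣRT = 4361, M = 484.556
Σ(x−M)² = 39556.22; s = √(39556.22/8) = 70.317
Cutoffs: 484.556 ± 3·70.317 → [273.6, 695.5]
No RTs fall outside the cutoffs; all 9 retained. Mean = 4361/9 = 484.556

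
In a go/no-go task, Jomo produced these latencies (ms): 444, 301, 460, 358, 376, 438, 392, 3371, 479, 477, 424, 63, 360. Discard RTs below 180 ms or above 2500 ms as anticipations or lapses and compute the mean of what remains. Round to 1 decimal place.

Excluded: 63, 3371
Retained (n=11): Σ = 4509
Mean = 4509/11 = 409.9091

409.9 ms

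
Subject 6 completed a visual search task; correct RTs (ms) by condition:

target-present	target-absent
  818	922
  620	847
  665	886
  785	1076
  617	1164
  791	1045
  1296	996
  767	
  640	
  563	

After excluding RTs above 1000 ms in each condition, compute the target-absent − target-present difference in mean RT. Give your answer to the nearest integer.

target-present: exclude 1296
target-absent: exclude 1076, 1164, 1045
M(target-present) = 6266/9 = 696.222
M(target-absent) = 3651/4 = 912.750
Difference = 912.750 − 696.222 = 216.528 ms

217 ms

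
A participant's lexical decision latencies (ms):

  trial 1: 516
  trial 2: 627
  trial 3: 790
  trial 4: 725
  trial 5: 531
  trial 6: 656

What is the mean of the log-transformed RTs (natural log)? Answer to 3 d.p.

ln(RT): 6.2461, 6.4409, 6.6720, 6.5862, 6.2748, 6.4862
Σ ln(RT) = 38.7062
Mean = 38.7062/6 = 6.45103

6.451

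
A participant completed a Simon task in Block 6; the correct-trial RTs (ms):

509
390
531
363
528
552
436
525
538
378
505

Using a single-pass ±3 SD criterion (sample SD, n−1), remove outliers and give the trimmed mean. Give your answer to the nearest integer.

478 ms

n = 11, ΣRT = 5255, M = 477.727
Σ(x−M)² = 51016.18; s = √(51016.18/10) = 71.426
Cutoffs: 477.727 ± 3·71.426 → [263.5, 692.0]
No RTs fall outside the cutoffs; all 11 retained. Mean = 5255/11 = 477.727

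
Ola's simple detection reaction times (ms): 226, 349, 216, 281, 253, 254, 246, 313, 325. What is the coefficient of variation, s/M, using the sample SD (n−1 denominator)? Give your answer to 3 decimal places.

0.169

n = 9, Σ = 2463, M = 273.6667
Σ(x−M)² = 17088.000; s = √(17088.000/8) = 46.2169
CV = 46.2169 / 273.6667 = 0.16888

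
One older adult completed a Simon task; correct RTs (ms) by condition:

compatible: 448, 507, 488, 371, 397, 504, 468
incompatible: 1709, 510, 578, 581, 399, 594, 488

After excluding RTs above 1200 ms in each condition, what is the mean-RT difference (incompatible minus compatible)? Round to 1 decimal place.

70.3 ms

incompatible: exclude 1709
M(compatible) = 3183/7 = 454.714
M(incompatible) = 3150/6 = 525.000
Difference = 525.000 − 454.714 = 70.286 ms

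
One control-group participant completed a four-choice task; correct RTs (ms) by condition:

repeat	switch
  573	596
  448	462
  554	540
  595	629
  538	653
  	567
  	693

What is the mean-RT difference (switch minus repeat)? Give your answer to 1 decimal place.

49.8 ms

M(repeat) = 2708/5 = 541.600
M(switch) = 4140/7 = 591.429
Difference = 591.429 − 541.600 = 49.829 ms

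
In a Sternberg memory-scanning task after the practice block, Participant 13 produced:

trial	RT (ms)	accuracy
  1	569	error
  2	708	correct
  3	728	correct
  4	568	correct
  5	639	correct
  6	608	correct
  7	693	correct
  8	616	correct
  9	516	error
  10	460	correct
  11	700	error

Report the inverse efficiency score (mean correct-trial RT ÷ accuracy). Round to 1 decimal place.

862.8 ms

Correct trials (n=8): 708, 728, 568, 639, 608, 693, 616, 460
Mean correct RT = 5020/8 = 627.5000 ms
Proportion correct = 8/11
IES = 627.5000 / (8/11) = 862.812 ms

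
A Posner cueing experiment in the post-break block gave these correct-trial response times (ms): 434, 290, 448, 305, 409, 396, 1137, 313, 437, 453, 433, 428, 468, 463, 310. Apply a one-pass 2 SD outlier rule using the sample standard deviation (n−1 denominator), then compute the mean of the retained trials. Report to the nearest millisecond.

399 ms

n = 15, ΣRT = 6724, M = 448.267
Σ(x−M)² = 563218.93; s = √(563218.93/14) = 200.574
Cutoffs: 448.267 ± 2·200.574 → [47.1, 849.4]
Outside: 1137 → excluded.
Retained (n=14): Σ = 5587, mean = 5587/14 = 399.071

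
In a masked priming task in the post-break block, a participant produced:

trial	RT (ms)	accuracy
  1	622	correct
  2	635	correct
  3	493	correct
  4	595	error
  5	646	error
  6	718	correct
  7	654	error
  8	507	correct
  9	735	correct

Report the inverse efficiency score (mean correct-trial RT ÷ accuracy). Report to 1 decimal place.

927.5 ms

Correct trials (n=6): 622, 635, 493, 718, 507, 735
Mean correct RT = 3710/6 = 618.3333 ms
Proportion correct = 6/9
IES = 618.3333 / (6/9) = 927.500 ms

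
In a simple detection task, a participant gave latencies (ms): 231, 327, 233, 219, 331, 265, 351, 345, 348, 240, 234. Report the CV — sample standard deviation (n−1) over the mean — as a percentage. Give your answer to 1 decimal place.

n = 11, Σ = 3124, M = 284.0000
Σ(x−M)² = 30796.000; s = √(30796.000/10) = 55.4941
CV = 55.4941 / 284.0000 = 0.19540 = 19.540%

19.5%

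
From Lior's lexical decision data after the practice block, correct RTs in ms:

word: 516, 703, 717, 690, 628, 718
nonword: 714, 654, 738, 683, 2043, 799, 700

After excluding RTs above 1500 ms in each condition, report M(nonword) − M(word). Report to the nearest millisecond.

53 ms

nonword: exclude 2043
M(word) = 3972/6 = 662.000
M(nonword) = 4288/6 = 714.667
Difference = 714.667 − 662.000 = 52.667 ms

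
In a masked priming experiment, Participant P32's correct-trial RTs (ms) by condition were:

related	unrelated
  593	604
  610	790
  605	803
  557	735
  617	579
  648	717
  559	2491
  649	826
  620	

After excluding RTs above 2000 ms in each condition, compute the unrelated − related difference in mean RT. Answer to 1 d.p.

unrelated: exclude 2491
M(related) = 5458/9 = 606.444
M(unrelated) = 5054/7 = 722.000
Difference = 722.000 − 606.444 = 115.556 ms

115.6 ms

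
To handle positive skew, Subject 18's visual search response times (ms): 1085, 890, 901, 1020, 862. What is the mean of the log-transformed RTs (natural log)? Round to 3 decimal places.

6.854

ln(RT): 6.9893, 6.7912, 6.8035, 6.9276, 6.7593
Σ ln(RT) = 34.2709
Mean = 34.2709/5 = 6.85418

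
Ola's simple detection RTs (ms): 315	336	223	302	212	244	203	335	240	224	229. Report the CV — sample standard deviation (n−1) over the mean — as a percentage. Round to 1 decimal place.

n = 11, Σ = 2863, M = 260.2727
Σ(x−M)² = 26024.182; s = √(26024.182/10) = 51.0139
CV = 51.0139 / 260.2727 = 0.19600 = 19.600%

19.6%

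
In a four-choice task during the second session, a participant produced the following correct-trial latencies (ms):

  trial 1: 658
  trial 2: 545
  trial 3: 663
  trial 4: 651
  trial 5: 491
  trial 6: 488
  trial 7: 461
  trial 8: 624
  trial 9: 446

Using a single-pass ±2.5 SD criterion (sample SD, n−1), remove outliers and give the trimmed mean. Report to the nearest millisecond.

n = 9, ΣRT = 5027, M = 558.556
Σ(x−M)² = 65538.22; s = √(65538.22/8) = 90.511
Cutoffs: 558.556 ± 2.5·90.511 → [332.3, 784.8]
No RTs fall outside the cutoffs; all 9 retained. Mean = 5027/9 = 558.556

559 ms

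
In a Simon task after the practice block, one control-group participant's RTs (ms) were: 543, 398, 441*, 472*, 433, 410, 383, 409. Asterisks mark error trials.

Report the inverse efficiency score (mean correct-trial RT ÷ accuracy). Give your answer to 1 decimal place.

572.4 ms

Correct trials (n=6): 543, 398, 433, 410, 383, 409
Mean correct RT = 2576/6 = 429.3333 ms
Proportion correct = 6/8
IES = 429.3333 / (6/8) = 572.444 ms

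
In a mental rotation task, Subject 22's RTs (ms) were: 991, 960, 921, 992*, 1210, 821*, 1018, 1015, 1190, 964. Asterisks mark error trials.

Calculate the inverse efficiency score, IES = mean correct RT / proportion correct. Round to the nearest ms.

Correct trials (n=8): 991, 960, 921, 1210, 1018, 1015, 1190, 964
Mean correct RT = 8269/8 = 1033.6250 ms
Proportion correct = 8/10
IES = 1033.6250 / (8/10) = 1292.031 ms

1292 ms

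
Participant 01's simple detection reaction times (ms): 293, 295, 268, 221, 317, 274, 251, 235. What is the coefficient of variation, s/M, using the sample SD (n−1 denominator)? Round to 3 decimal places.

n = 8, Σ = 2154, M = 269.2500
Σ(x−M)² = 7365.500; s = √(7365.500/7) = 32.4379
CV = 32.4379 / 269.2500 = 0.12047

0.120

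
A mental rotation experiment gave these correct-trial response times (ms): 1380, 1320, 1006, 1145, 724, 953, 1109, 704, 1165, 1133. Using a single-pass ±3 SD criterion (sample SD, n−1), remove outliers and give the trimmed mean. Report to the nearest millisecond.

n = 10, ΣRT = 10639, M = 1063.900
Σ(x−M)² = 449824.90; s = √(449824.90/9) = 223.563
Cutoffs: 1063.900 ± 3·223.563 → [393.2, 1734.6]
No RTs fall outside the cutoffs; all 10 retained. Mean = 10639/10 = 1063.900

1064 ms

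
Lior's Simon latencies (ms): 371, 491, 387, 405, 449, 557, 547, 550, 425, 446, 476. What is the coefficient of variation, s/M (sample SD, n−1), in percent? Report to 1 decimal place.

14.3%

n = 11, Σ = 5104, M = 464.0000
Σ(x−M)² = 43936.000; s = √(43936.000/10) = 66.2842
CV = 66.2842 / 464.0000 = 0.14285 = 14.285%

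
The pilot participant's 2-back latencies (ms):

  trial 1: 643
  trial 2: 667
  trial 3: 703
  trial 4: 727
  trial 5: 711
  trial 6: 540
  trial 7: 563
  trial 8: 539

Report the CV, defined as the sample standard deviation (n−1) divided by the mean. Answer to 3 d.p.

n = 8, Σ = 5093, M = 636.6250
Σ(x−M)² = 43355.875; s = √(43355.875/7) = 78.7000
CV = 78.7000 / 636.6250 = 0.12362

0.124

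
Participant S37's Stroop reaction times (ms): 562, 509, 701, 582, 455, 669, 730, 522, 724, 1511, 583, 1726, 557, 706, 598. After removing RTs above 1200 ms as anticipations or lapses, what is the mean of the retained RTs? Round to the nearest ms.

608 ms

Excluded: 1511, 1726
Retained (n=13): Σ = 7898
Mean = 7898/13 = 607.5385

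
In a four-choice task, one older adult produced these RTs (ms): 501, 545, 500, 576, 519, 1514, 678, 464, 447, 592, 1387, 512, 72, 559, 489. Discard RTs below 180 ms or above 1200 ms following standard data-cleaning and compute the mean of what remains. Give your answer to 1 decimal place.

531.8 ms

Excluded: 72, 1387, 1514
Retained (n=12): Σ = 6382
Mean = 6382/12 = 531.8333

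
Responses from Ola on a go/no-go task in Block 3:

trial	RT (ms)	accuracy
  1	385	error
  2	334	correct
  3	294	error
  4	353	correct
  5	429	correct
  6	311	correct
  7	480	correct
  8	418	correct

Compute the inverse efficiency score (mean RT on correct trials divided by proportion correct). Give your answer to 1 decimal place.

Correct trials (n=6): 334, 353, 429, 311, 480, 418
Mean correct RT = 2325/6 = 387.5000 ms
Proportion correct = 6/8
IES = 387.5000 / (6/8) = 516.667 ms

516.7 ms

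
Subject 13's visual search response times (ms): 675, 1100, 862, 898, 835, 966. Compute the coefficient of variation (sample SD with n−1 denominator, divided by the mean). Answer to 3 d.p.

n = 6, Σ = 5336, M = 889.3333
Σ(x−M)² = 99971.333; s = √(99971.333/5) = 141.4011
CV = 141.4011 / 889.3333 = 0.15900

0.159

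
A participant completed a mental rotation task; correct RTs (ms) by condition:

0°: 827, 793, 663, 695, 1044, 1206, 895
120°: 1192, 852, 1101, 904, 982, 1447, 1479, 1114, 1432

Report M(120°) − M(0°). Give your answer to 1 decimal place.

292.3 ms

M(0°) = 6123/7 = 874.714
M(120°) = 10503/9 = 1167.000
Difference = 1167.000 − 874.714 = 292.286 ms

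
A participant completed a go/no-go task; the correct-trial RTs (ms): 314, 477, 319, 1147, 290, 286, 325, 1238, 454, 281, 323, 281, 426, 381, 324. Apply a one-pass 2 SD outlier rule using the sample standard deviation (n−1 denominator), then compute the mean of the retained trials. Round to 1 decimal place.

344.7 ms

n = 15, ΣRT = 6866, M = 457.733
Σ(x−M)² = 1304842.93; s = √(1304842.93/14) = 305.292
Cutoffs: 457.733 ± 2·305.292 → [-152.9, 1068.3]
Outside: 1147, 1238 → excluded.
Retained (n=13): Σ = 4481, mean = 4481/13 = 344.692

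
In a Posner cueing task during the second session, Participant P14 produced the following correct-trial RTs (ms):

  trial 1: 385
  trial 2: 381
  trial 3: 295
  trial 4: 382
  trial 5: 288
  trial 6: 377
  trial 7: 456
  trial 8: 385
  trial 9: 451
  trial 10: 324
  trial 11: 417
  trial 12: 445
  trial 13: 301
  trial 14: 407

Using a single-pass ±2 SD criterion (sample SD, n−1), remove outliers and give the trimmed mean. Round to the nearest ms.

378 ms

n = 14, ΣRT = 5294, M = 378.143
Σ(x−M)² = 42221.71; s = √(42221.71/13) = 56.990
Cutoffs: 378.143 ± 2·56.990 → [264.2, 492.1]
No RTs fall outside the cutoffs; all 14 retained. Mean = 5294/14 = 378.143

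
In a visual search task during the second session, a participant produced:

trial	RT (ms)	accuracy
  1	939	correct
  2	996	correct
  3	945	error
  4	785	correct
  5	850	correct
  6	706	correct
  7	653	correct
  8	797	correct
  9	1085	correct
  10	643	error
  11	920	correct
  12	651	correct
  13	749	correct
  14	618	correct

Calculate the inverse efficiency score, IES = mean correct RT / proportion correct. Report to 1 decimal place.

947.8 ms

Correct trials (n=12): 939, 996, 785, 850, 706, 653, 797, 1085, 920, 651, 749, 618
Mean correct RT = 9749/12 = 812.4167 ms
Proportion correct = 12/14
IES = 812.4167 / (12/14) = 947.819 ms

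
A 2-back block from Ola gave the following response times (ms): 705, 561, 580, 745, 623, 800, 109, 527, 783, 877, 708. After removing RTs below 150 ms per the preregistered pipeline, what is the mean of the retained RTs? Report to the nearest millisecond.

Excluded: 109
Retained (n=10): Σ = 6909
Mean = 6909/10 = 690.9000

691 ms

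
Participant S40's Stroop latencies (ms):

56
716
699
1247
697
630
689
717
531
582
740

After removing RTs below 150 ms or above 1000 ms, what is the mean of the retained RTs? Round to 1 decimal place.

Excluded: 56, 1247
Retained (n=9): Σ = 6001
Mean = 6001/9 = 666.7778

666.8 ms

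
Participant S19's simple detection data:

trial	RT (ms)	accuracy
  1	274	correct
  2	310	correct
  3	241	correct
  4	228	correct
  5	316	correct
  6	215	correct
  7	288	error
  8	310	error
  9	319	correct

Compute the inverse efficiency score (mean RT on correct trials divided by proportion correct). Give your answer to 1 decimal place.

349.5 ms

Correct trials (n=7): 274, 310, 241, 228, 316, 215, 319
Mean correct RT = 1903/7 = 271.8571 ms
Proportion correct = 7/9
IES = 271.8571 / (7/9) = 349.531 ms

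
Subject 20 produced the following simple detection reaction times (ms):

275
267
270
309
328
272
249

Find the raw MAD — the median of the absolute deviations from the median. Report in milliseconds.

5 ms

Sorted: 249, 267, 270, 272, 275, 309, 328 → median = 272
|x − 272|: 3, 5, 2, 37, 56, 0, 23
Sorted deviations: 0, 2, 3, 5, 23, 37, 56 → MAD = 5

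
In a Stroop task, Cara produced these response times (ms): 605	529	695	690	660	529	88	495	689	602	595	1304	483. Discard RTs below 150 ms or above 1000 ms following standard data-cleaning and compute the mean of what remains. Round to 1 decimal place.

597.5 ms

Excluded: 88, 1304
Retained (n=11): Σ = 6572
Mean = 6572/11 = 597.4545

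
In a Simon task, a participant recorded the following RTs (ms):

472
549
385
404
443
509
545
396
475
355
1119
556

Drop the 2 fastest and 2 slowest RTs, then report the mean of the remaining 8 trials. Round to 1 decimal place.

Sorted: 355, 385, 396, 404, 443, 472, 475, 509, 545, 549, 556, 1119
Drop lowest 2 (355, 385) and highest 2 (556, 1119)
Remaining (n=8): Σ = 3793, mean = 3793/8 = 474.125

474.1 ms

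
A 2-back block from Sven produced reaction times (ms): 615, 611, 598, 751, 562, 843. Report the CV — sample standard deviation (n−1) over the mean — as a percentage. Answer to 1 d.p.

16.5%

n = 6, Σ = 3980, M = 663.3333
Σ(x−M)² = 59577.333; s = √(59577.333/5) = 109.1580
CV = 109.1580 / 663.3333 = 0.16456 = 16.456%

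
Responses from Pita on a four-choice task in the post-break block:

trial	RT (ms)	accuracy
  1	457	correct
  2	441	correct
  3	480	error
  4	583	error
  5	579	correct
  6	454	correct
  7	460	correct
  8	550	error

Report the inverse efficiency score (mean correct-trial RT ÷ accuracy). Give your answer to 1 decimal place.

765.1 ms

Correct trials (n=5): 457, 441, 579, 454, 460
Mean correct RT = 2391/5 = 478.2000 ms
Proportion correct = 5/8
IES = 478.2000 / (5/8) = 765.120 ms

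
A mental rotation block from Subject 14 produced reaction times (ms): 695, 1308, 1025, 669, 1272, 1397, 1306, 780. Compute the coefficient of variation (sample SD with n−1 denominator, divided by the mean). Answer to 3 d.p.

0.288

n = 8, Σ = 8452, M = 1056.5000
Σ(x−M)² = 646166.000; s = √(646166.000/7) = 303.8247
CV = 303.8247 / 1056.5000 = 0.28758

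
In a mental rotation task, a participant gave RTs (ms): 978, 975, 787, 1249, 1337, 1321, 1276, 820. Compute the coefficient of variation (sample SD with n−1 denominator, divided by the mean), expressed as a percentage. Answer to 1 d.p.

20.9%

n = 8, Σ = 8743, M = 1092.8750
Σ(x−M)² = 364658.875; s = √(364658.875/7) = 228.2414
CV = 228.2414 / 1092.8750 = 0.20884 = 20.884%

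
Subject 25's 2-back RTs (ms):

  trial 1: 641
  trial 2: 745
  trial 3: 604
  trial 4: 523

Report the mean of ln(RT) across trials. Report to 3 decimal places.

ln(RT): 6.4630, 6.6134, 6.4036, 6.2596
Σ ln(RT) = 25.7396
Mean = 25.7396/4 = 6.43489

6.435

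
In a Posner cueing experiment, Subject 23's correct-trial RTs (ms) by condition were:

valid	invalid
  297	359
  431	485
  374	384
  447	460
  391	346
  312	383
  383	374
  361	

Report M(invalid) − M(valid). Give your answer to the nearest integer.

24 ms

M(valid) = 2996/8 = 374.500
M(invalid) = 2791/7 = 398.714
Difference = 398.714 − 374.500 = 24.214 ms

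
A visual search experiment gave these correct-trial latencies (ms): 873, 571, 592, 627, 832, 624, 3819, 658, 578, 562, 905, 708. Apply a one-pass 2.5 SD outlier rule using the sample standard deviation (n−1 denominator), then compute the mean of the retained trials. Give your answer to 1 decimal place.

n = 12, ΣRT = 11349, M = 945.750
Σ(x−M)² = 9167988.25; s = √(9167988.25/11) = 912.937
Cutoffs: 945.750 ± 2.5·912.937 → [-1336.6, 3228.1]
Outside: 3819 → excluded.
Retained (n=11): Σ = 7530, mean = 7530/11 = 684.545

684.5 ms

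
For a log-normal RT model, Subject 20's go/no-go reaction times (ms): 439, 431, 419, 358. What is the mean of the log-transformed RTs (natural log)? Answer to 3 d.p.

ln(RT): 6.0845, 6.0661, 6.0379, 5.8805
Σ ln(RT) = 24.0690
Mean = 24.0690/4 = 6.01725

6.017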